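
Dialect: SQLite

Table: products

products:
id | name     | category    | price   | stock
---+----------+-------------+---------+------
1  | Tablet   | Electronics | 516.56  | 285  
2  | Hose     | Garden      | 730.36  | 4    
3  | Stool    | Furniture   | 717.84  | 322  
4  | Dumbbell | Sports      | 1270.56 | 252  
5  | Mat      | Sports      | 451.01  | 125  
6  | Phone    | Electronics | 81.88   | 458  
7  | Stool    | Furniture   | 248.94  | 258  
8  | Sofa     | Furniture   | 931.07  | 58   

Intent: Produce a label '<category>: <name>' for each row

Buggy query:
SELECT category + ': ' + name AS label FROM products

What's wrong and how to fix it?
Bug: SQLite uses || for string concatenation; + coerces text to numbers (yielding 0)

Fix: Replace + with || to concatenate text

Corrected query:
SELECT category || ': ' || name AS label FROM products

Result:
label              
-------------------
Electronics: Tablet
Garden: Hose       
Furniture: Stool   
Sports: Dumbbell   
Sports: Mat        
Electronics: Phone 
Furniture: Stool   
Furniture: Sofa    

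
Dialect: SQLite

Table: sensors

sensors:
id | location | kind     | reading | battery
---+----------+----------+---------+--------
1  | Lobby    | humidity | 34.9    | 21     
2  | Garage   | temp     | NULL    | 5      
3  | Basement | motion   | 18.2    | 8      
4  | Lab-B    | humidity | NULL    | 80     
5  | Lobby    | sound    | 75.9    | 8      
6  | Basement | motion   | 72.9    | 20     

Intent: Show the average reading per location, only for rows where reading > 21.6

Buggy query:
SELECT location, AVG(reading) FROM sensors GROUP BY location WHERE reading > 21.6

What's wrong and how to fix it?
Bug: Row-level WHERE must come before GROUP BY in the clause order

Fix: Place WHERE between FROM and GROUP BY

Corrected query:
SELECT location, AVG(reading) FROM sensors WHERE reading > 21.6 GROUP BY location

Result:
location | AVG(reading)
---------+-------------
Basement | 72.9        
Lobby    | 55.4        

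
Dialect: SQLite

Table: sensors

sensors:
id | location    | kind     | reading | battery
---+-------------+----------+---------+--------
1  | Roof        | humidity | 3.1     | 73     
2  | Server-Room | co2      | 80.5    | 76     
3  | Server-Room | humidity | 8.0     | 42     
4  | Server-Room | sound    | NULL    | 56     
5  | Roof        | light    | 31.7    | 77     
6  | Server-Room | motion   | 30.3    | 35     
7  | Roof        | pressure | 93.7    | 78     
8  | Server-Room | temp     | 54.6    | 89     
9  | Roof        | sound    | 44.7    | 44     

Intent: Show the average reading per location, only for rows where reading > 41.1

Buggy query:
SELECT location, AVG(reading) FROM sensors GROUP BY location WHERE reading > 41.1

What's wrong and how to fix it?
Bug: Row-level WHERE must come before GROUP BY in the clause order

Fix: Place WHERE between FROM and GROUP BY

Corrected query:
SELECT location, AVG(reading) FROM sensors WHERE reading > 41.1 GROUP BY location

Result:
location    | AVG(reading)
------------+-------------
Roof        | 69.2        
Server-Room | 67.55       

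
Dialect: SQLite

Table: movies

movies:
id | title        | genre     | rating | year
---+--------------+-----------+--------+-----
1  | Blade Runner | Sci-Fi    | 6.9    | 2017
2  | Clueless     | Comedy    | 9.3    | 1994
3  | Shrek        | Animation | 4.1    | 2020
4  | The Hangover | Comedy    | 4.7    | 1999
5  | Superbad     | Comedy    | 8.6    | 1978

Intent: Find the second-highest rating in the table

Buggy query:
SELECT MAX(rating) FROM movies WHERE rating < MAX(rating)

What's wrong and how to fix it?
Bug: The inner MAX is an aggregate inside WHERE, which is not allowed

Fix: Put the inner MAX in a scalar subquery

Corrected query:
SELECT MAX(rating) FROM movies WHERE rating < (SELECT MAX(rating) FROM movies)

Result:
MAX(rating)
-----------
8.6        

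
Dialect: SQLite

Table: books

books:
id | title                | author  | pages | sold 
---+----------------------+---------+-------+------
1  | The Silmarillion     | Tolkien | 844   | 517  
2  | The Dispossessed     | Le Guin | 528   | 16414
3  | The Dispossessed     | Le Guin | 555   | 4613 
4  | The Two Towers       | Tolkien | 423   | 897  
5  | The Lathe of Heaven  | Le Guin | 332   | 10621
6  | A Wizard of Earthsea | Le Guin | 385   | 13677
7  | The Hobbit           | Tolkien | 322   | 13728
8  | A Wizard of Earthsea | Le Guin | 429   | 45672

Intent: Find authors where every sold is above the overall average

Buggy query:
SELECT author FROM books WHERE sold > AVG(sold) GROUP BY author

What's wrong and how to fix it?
Bug: WHERE evaluates per row before aggregation, so AVG() is unavailable

Fix: Use a subquery for AVG and a HAVING MIN(...) filter so the condition holds for every row in the group

Corrected query:
SELECT author FROM books GROUP BY author HAVING MIN(sold) > (SELECT AVG(sold) FROM books)

Result:
(no rows)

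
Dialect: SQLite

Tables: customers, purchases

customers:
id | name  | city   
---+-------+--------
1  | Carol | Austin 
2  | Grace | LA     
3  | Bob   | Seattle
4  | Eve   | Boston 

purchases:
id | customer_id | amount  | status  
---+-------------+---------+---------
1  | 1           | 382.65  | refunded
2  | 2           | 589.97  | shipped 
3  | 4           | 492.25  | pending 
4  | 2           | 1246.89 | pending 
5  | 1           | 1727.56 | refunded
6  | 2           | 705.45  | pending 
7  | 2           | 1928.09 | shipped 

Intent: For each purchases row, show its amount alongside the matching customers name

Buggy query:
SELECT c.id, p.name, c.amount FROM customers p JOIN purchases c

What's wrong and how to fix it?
Bug: Missing join condition: each purchases row is matched to all customers rows instead of just its own

Fix: Add ON c.customer_id = p.id to the JOIN

Corrected query:
SELECT c.id, p.name, c.amount FROM customers p JOIN purchases c ON c.customer_id = p.id

Result:
id | name  | amount 
---+-------+--------
1  | Carol | 382.65 
2  | Grace | 589.97 
3  | Eve   | 492.25 
4  | Grace | 1246.89
5  | Carol | 1727.56
6  | Grace | 705.45 
7  | Grace | 1928.09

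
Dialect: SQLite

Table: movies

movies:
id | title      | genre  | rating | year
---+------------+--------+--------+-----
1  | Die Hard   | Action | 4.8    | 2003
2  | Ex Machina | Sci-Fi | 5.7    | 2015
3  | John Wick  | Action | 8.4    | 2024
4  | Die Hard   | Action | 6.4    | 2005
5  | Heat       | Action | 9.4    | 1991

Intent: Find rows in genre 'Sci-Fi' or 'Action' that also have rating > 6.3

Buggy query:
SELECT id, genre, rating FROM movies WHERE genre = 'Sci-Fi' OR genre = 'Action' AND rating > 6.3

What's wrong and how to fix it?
Bug: AND binds tighter than OR, so this parses as genre = 'Sci-Fi' OR (genre = 'Action' AND rating > 6.3)

Fix: Add parentheses around the OR so the AND applies to both alternatives

Corrected query:
SELECT id, genre, rating FROM movies WHERE (genre = 'Sci-Fi' OR genre = 'Action') AND rating > 6.3

Result:
id | genre  | rating
---+--------+-------
3  | Action | 8.4   
4  | Action | 6.4   
5  | Action | 9.4   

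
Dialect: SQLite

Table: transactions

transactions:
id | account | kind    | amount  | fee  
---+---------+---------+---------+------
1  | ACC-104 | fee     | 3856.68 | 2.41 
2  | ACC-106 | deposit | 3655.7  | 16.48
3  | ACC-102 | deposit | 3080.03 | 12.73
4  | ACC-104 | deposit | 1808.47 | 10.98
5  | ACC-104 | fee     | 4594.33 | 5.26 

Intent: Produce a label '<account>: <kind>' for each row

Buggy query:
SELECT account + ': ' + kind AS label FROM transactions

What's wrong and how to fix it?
Bug: '+' is numeric addition; on text columns SQLite converts them to 0 instead of concatenating

Fix: Use the || operator for string concatenation

Corrected query:
SELECT account || ': ' || kind AS label FROM transactions

Result:
label           
----------------
ACC-104: fee    
ACC-106: deposit
ACC-102: deposit
ACC-104: deposit
ACC-104: fee    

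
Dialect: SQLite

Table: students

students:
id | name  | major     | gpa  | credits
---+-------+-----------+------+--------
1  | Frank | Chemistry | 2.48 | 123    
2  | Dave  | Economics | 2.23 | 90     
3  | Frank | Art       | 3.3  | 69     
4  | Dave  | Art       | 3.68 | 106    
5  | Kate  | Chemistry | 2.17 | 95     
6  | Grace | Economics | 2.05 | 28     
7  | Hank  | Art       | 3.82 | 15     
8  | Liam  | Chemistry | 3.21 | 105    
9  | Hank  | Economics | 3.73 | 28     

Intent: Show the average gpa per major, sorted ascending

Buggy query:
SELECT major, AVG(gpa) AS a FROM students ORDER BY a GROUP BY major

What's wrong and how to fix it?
Bug: ORDER BY appears before GROUP BY; SQL clause order requires GROUP BY first

Fix: Reorder: SELECT … FROM … GROUP BY … ORDER BY …

Corrected query:
SELECT major, AVG(gpa) AS a FROM students GROUP BY major ORDER BY a

Result:
major     | a   
----------+-----
Chemistry | 2.62
Economics | 2.67
Art       | 3.6 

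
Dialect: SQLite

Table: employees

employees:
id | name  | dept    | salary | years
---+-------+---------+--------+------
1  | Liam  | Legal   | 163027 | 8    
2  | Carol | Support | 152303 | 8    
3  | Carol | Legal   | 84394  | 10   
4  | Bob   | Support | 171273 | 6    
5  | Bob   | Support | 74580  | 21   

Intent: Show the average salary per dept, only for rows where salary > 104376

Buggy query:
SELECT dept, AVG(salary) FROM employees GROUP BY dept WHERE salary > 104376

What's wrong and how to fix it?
Bug: WHERE cannot follow GROUP BY

Fix: Move the WHERE clause before GROUP BY

Corrected query:
SELECT dept, AVG(salary) FROM employees WHERE salary > 104376 GROUP BY dept

Result:
dept    | AVG(salary)
--------+------------
Legal   | 163027     
Support | 161788     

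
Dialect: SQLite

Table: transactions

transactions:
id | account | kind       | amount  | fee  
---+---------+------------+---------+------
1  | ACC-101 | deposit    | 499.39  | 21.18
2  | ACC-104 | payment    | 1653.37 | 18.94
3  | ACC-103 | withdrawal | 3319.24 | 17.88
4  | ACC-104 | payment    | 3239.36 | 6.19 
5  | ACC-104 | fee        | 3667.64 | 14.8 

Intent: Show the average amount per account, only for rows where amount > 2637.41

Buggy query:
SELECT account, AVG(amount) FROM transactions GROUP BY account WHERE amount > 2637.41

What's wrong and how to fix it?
Bug: WHERE cannot follow GROUP BY

Fix: Place WHERE between FROM and GROUP BY

Corrected query:
SELECT account, AVG(amount) FROM transactions WHERE amount > 2637.41 GROUP BY account

Result:
account | AVG(amount)
--------+------------
ACC-103 | 3319.24    
ACC-104 | 3453.5     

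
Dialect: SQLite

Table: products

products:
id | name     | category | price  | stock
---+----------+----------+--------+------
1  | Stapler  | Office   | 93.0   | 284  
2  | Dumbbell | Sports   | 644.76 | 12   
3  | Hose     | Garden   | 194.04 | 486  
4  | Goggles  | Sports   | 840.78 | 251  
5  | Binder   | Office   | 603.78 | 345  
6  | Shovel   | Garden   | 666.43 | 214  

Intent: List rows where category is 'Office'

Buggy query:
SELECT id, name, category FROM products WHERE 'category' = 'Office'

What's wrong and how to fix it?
Bug: 'category' in single quotes is a string literal, not the column; the comparison is literal-vs-literal and never true

Fix: Reference the column as category without single quotes

Corrected query:
SELECT id, name, category FROM products WHERE category = 'Office'

Result:
id | name    | category
---+---------+---------
1  | Stapler | Office  
5  | Binder  | Office  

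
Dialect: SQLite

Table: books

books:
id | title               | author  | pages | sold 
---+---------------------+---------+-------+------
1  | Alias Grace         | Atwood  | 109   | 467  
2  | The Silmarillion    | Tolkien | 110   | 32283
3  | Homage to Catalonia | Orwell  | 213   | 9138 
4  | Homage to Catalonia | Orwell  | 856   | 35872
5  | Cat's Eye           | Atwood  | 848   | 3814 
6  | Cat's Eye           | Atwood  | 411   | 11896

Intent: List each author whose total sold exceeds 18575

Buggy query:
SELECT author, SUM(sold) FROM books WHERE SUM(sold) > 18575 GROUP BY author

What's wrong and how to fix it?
Bug: Aggregate functions cannot appear in a WHERE clause

Fix: Use HAVING (which filters groups after aggregation) instead of WHERE

Corrected query:
SELECT author, SUM(sold) FROM books GROUP BY author HAVING SUM(sold) > 18575

Result:
author  | SUM(sold)
--------+----------
Orwell  | 45010    
Tolkien | 32283    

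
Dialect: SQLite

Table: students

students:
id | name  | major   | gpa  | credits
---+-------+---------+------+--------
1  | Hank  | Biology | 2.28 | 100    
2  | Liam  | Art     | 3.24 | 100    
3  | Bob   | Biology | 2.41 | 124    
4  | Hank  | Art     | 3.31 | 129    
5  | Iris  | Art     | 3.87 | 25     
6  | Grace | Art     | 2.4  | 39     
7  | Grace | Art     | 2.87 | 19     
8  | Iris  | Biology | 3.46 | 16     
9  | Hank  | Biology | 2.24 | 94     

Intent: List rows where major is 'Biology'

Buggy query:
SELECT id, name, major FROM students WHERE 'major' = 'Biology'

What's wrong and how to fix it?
Bug: 'major' in single quotes is a string literal, not the column; the comparison is literal-vs-literal and never true

Fix: Reference the column as major without single quotes

Corrected query:
SELECT id, name, major FROM students WHERE major = 'Biology'

Result:
id | name | major  
---+------+--------
1  | Hank | Biology
3  | Bob  | Biology
8  | Iris | Biology
9  | Hank | Biology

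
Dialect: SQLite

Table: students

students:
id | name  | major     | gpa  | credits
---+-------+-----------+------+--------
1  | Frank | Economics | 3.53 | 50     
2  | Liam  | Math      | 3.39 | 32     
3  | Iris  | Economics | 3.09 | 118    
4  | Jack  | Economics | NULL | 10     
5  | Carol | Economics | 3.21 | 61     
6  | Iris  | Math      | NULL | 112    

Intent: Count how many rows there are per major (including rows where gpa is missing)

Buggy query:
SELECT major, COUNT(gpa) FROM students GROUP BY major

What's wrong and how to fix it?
Bug: COUNT(column) counts non-NULL values only; rows with NULL gpa aren't counted

Fix: Replace COUNT(gpa) with COUNT(*)

Corrected query:
SELECT major, COUNT(*) FROM students GROUP BY major

Result:
major     | COUNT(*)
----------+---------
Economics | 4       
Math      | 2       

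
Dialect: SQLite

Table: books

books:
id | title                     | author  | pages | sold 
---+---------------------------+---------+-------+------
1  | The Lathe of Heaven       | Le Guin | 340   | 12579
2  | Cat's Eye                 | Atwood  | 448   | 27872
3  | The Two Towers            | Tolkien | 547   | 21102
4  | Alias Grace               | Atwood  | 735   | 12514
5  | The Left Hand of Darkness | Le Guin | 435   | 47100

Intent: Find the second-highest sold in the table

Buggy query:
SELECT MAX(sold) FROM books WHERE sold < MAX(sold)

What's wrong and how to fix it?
Bug: The inner MAX is an aggregate inside WHERE, which is not allowed

Fix: Put the inner MAX in a scalar subquery

Corrected query:
SELECT MAX(sold) FROM books WHERE sold < (SELECT MAX(sold) FROM books)

Result:
MAX(sold)
---------
27872    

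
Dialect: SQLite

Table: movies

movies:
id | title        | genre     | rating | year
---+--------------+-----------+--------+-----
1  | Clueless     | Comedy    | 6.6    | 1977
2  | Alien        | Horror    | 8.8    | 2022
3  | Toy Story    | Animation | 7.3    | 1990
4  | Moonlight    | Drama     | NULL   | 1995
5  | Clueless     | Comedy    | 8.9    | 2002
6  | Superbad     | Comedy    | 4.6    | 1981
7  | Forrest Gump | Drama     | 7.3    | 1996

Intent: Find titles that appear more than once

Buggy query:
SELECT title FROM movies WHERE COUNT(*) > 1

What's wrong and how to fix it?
Bug: COUNT(*) is an aggregate and cannot be used in WHERE

Fix: GROUP BY title, then filter groups with HAVING COUNT(*) > 1

Corrected query:
SELECT title FROM movies GROUP BY title HAVING COUNT(*) > 1

Result:
title   
--------
Clueless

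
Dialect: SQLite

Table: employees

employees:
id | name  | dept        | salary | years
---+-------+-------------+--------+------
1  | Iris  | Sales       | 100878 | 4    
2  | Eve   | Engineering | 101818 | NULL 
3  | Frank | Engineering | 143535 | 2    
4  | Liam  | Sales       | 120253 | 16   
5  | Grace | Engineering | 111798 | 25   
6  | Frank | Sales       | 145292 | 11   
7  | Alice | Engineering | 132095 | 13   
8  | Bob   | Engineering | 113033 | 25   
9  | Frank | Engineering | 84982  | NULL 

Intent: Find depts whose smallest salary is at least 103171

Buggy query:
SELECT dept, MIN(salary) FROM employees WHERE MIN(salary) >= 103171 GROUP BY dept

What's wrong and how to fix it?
Bug: Aggregates like MIN are computed per group after WHERE runs

Fix: Replace WHERE with HAVING after the GROUP BY

Corrected query:
SELECT dept, MIN(salary) FROM employees GROUP BY dept HAVING MIN(salary) >= 103171

Result:
(no rows)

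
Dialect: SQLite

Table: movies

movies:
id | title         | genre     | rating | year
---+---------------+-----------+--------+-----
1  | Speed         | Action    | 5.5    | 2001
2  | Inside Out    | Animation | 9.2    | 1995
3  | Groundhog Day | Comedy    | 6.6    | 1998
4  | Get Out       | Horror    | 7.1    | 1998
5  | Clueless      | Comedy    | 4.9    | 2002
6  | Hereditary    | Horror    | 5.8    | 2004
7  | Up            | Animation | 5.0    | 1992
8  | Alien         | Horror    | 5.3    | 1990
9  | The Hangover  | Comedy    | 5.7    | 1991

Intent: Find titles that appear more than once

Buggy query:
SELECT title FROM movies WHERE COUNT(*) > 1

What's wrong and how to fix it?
Bug: WHERE can't reference COUNT(*); aggregates are computed after WHERE

Fix: GROUP BY title, then filter groups with HAVING COUNT(*) > 1

Corrected query:
SELECT title FROM movies GROUP BY title HAVING COUNT(*) > 1

Result:
(no rows)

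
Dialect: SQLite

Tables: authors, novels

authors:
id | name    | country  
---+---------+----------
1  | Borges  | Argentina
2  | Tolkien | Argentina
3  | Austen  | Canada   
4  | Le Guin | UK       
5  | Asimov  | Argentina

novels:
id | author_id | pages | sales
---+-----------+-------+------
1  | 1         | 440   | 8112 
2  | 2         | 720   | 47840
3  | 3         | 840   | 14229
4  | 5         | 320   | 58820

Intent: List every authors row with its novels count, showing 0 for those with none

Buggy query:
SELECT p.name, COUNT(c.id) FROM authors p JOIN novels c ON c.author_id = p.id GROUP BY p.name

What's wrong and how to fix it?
Bug: INNER JOIN drops authors rows that have no matching novels rows

Fix: Use LEFT JOIN so parents without children still appear (COUNT(c.id) gives 0)

Corrected query:
SELECT p.name, COUNT(c.id) FROM authors p LEFT JOIN novels c ON c.author_id = p.id GROUP BY p.name

Result:
name    | COUNT(c.id)
--------+------------
Asimov  | 1          
Austen  | 1          
Borges  | 1          
Le Guin | 0          
Tolkien | 1          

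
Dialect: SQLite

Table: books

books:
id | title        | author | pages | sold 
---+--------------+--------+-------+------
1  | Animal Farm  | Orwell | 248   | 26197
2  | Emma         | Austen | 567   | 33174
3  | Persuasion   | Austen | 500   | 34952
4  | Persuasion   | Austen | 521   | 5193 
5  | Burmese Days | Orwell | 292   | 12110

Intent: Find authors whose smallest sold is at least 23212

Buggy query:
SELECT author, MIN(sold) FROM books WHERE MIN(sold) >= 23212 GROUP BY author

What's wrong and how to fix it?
Bug: Aggregates like MIN are computed per group after WHERE runs

Fix: Replace WHERE with HAVING after the GROUP BY

Corrected query:
SELECT author, MIN(sold) FROM books GROUP BY author HAVING MIN(sold) >= 23212

Result:
(no rows)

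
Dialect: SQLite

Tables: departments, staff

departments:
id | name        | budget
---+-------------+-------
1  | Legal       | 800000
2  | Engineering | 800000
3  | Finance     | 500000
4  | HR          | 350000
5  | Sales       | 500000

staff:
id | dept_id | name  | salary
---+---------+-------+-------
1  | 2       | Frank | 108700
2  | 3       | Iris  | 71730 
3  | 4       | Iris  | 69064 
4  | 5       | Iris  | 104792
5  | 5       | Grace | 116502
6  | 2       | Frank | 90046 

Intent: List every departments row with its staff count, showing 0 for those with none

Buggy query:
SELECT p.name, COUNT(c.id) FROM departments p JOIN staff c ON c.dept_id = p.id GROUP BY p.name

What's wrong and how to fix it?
Bug: INNER JOIN drops departments rows that have no matching staff rows

Fix: Switch to LEFT JOIN to retain unmatched parent rows

Corrected query:
SELECT p.name, COUNT(c.id) FROM departments p LEFT JOIN staff c ON c.dept_id = p.id GROUP BY p.name

Result:
name        | COUNT(c.id)
------------+------------
Engineering | 2          
Finance     | 1          
HR          | 1          
Legal       | 0          
Sales       | 2          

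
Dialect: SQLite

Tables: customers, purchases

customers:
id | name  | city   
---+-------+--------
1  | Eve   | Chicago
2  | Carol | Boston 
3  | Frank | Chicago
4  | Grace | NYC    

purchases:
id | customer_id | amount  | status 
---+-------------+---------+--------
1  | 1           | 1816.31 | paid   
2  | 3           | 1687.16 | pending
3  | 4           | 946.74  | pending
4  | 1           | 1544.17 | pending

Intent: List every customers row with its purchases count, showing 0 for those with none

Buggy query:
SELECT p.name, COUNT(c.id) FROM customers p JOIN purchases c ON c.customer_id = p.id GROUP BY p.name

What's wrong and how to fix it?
Bug: INNER JOIN drops customers rows that have no matching purchases rows

Fix: Use LEFT JOIN so parents without children still appear (COUNT(c.id) gives 0)

Corrected query:
SELECT p.name, COUNT(c.id) FROM customers p LEFT JOIN purchases c ON c.customer_id = p.id GROUP BY p.name

Result:
name  | COUNT(c.id)
------+------------
Carol | 0          
Eve   | 2          
Frank | 1          
Grace | 1          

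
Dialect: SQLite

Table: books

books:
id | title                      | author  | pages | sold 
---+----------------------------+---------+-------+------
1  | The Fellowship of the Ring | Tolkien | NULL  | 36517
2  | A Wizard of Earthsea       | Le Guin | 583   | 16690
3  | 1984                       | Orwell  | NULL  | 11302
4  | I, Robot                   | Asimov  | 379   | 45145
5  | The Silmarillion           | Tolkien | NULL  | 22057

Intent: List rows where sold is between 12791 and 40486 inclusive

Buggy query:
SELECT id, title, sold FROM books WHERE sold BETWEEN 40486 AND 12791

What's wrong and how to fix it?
Bug: The bounds are reversed; BETWEEN a AND b requires a <= b to match anything

Fix: Swap the bounds so the smaller value comes first

Corrected query:
SELECT id, title, sold FROM books WHERE sold BETWEEN 12791 AND 40486

Result:
id | title                      | sold 
---+----------------------------+------
1  | The Fellowship of the Ring | 36517
2  | A Wizard of Earthsea       | 16690
5  | The Silmarillion           | 22057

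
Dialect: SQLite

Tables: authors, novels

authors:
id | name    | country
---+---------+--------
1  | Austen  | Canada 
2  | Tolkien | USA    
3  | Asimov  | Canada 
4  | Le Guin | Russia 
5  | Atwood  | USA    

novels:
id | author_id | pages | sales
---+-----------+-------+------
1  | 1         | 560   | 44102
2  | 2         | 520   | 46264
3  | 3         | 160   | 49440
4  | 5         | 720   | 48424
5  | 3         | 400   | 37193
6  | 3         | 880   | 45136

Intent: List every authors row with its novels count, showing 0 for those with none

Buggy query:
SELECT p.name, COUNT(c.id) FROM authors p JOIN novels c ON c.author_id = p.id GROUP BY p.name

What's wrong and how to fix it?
Bug: INNER JOIN drops authors rows that have no matching novels rows

Fix: Use LEFT JOIN so parents without children still appear (COUNT(c.id) gives 0)

Corrected query:
SELECT p.name, COUNT(c.id) FROM authors p LEFT JOIN novels c ON c.author_id = p.id GROUP BY p.name

Result:
name    | COUNT(c.id)
--------+------------
Asimov  | 3          
Atwood  | 1          
Austen  | 1          
Le Guin | 0          
Tolkien | 1          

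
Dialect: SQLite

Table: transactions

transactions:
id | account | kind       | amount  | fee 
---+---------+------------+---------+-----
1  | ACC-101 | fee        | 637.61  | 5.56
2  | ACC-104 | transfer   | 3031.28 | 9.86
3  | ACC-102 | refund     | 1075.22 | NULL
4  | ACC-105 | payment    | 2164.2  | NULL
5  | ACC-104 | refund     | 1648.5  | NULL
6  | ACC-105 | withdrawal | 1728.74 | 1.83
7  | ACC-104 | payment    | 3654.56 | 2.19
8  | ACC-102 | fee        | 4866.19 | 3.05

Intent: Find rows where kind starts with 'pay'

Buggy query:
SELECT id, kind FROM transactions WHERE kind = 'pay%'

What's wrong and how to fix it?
Bug: '=' compares the literal string including the % character; pattern matching needs LIKE

Fix: Use LIKE for wildcard pattern matching

Corrected query:
SELECT id, kind FROM transactions WHERE kind LIKE 'pay%'

Result:
id | kind   
---+--------
4  | payment
7  | payment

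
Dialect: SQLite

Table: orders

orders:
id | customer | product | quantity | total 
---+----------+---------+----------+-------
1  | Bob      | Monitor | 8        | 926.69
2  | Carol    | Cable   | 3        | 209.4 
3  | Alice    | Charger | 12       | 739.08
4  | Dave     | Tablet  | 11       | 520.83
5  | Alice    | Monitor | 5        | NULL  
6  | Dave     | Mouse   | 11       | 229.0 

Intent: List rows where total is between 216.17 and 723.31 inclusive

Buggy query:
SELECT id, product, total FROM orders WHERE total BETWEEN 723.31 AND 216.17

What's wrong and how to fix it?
Bug: The bounds are reversed; BETWEEN a AND b requires a <= b to match anything

Fix: Swap the bounds so the smaller value comes first

Corrected query:
SELECT id, product, total FROM orders WHERE total BETWEEN 216.17 AND 723.31

Result:
id | product | total 
---+---------+-------
4  | Tablet  | 520.83
6  | Mouse   | 229   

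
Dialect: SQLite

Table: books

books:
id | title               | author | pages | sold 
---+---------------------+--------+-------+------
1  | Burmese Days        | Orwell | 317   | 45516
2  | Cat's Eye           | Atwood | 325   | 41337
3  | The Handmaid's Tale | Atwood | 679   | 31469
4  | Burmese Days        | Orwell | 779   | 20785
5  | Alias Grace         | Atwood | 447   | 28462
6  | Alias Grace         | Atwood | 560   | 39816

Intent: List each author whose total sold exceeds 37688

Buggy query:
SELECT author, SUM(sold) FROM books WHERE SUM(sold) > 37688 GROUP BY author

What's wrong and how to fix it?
Bug: WHERE runs before GROUP BY, so aggregates aren't available there

Fix: Move the aggregate condition to a HAVING clause

Corrected query:
SELECT author, SUM(sold) FROM books GROUP BY author HAVING SUM(sold) > 37688

Result:
author | SUM(sold)
-------+----------
Atwood | 141084   
Orwell | 66301    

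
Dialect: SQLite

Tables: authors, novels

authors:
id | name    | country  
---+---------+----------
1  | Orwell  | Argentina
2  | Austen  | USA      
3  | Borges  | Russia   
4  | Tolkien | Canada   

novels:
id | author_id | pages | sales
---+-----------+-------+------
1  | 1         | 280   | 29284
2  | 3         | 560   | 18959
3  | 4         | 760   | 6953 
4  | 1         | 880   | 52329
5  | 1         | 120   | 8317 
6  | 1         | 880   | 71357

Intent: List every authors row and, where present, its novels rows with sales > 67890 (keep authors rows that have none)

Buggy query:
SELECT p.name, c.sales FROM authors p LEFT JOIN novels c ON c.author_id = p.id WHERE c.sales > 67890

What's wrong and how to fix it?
Bug: A WHERE condition on the right-hand table after LEFT JOIN drops unmatched parents

Fix: Move the right-table condition into the ON clause so unmatched parents are kept

Corrected query:
SELECT p.name, c.sales FROM authors p LEFT JOIN novels c ON c.author_id = p.id AND c.sales > 67890

Result:
name    | sales
--------+------
Orwell  | 71357
Austen  | NULL 
Borges  | NULL 
Tolkien | NULL 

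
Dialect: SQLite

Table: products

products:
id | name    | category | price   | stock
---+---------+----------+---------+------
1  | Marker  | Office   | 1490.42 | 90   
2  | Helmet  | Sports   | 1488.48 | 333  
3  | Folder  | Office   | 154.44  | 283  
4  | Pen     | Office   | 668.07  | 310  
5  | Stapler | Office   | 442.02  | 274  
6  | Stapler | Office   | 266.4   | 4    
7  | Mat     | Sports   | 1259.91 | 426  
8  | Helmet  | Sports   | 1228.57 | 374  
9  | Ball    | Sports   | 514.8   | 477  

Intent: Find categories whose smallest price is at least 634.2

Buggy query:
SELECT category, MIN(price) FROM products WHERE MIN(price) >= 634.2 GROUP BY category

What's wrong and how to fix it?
Bug: MIN() in WHERE is a misuse of aggregate

Fix: Use HAVING for the per-group MIN condition

Corrected query:
SELECT category, MIN(price) FROM products GROUP BY category HAVING MIN(price) >= 634.2

Result:
(no rows)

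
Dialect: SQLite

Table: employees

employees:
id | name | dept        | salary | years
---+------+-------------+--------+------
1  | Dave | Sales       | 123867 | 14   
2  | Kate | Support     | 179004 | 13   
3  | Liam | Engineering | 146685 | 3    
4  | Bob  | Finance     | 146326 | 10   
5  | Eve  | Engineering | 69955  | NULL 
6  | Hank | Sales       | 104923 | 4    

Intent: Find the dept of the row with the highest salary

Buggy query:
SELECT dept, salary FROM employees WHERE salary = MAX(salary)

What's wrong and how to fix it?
Bug: MAX(salary) is an aggregate and cannot be used directly in WHERE

Fix: Wrap MAX in a scalar subquery so WHERE compares against a single value

Corrected query:
SELECT dept, salary FROM employees WHERE salary = (SELECT MAX(salary) FROM employees)

Result:
dept    | salary
--------+-------
Support | 179004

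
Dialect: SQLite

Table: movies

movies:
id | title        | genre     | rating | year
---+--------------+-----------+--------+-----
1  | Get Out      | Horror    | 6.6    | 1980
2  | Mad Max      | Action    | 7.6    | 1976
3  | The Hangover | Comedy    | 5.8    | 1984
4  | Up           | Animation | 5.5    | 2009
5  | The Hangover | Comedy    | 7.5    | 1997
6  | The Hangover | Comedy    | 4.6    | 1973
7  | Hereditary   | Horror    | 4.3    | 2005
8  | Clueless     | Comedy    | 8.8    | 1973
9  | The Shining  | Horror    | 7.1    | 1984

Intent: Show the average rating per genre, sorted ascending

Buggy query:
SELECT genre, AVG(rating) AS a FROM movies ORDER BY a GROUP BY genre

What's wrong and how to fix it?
Bug: ORDER BY appears before GROUP BY; SQL clause order requires GROUP BY first

Fix: Reorder: SELECT … FROM … GROUP BY … ORDER BY …

Corrected query:
SELECT genre, AVG(rating) AS a FROM movies GROUP BY genre ORDER BY a

Result:
genre     | a    
----------+------
Animation | 5.5  
Horror    | 6    
Comedy    | 6.675
Action    | 7.6  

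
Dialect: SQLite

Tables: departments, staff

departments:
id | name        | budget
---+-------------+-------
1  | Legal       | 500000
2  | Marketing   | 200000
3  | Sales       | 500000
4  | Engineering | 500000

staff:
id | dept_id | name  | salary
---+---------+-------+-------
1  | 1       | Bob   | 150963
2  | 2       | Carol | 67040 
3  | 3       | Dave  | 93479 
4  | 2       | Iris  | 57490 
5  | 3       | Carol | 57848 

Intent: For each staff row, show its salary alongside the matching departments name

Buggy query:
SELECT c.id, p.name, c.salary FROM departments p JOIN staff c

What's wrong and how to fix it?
Bug: Missing join condition: each staff row is matched to all departments rows instead of just its own

Fix: Specify the join condition linking the foreign key to the parent id

Corrected query:
SELECT c.id, p.name, c.salary FROM departments p JOIN staff c ON c.dept_id = p.id

Result:
id | name      | salary
---+-----------+-------
1  | Legal     | 150963
2  | Marketing | 67040 
3  | Sales     | 93479 
4  | Marketing | 57490 
5  | Sales     | 57848 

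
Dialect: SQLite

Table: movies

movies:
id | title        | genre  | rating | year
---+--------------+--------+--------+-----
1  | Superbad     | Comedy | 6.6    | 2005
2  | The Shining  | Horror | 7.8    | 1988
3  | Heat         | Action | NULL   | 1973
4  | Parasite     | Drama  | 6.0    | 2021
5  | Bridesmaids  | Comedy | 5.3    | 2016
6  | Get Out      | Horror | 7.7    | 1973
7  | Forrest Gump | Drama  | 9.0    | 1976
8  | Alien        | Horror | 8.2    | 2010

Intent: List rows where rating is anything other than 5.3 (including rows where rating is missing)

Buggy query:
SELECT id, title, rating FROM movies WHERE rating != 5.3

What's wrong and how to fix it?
Bug: Inequality against NULL is unknown, not true; rows with NULL are dropped

Fix: Add an explicit OR rating IS NULL to include the missing-value rows

Corrected query:
SELECT id, title, rating FROM movies WHERE rating != 5.3 OR rating IS NULL

Result:
id | title        | rating
---+--------------+-------
1  | Superbad     | 6.6   
2  | The Shining  | 7.8   
3  | Heat         | NULL  
4  | Parasite     | 6     
6  | Get Out      | 7.7   
7  | Forrest Gump | 9     
8  | Alien        | 8.2   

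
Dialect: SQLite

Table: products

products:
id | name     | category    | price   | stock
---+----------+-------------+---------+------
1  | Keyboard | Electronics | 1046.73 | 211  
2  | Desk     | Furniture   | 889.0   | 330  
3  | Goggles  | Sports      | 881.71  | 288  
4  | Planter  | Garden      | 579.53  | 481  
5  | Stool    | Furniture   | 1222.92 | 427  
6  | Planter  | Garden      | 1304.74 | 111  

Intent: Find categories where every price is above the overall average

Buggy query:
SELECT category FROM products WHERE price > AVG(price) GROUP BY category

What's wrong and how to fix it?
Bug: WHERE evaluates per row before aggregation, so AVG() is unavailable

Fix: Use a subquery for AVG and a HAVING MIN(...) filter so the condition holds for every row in the group

Corrected query:
SELECT category FROM products GROUP BY category HAVING MIN(price) > (SELECT AVG(price) FROM products)

Result:
category   
-----------
Electronics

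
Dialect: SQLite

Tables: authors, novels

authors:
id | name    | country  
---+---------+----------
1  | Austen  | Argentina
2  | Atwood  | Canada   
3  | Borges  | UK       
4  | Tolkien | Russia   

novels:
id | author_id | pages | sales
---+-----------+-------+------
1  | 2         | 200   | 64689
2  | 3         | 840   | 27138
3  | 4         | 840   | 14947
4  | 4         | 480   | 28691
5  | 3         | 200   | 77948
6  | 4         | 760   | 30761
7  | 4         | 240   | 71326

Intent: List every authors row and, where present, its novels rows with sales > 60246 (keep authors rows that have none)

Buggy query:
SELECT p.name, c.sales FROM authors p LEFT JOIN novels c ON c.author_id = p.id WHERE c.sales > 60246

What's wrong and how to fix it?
Bug: A WHERE condition on the right-hand table after LEFT JOIN drops unmatched parents

Fix: Put 'c.sales > 60246' in the JOIN's ON clause instead of WHERE

Corrected query:
SELECT p.name, c.sales FROM authors p LEFT JOIN novels c ON c.author_id = p.id AND c.sales > 60246

Result:
name    | sales
--------+------
Austen  | NULL 
Atwood  | 64689
Borges  | 77948
Tolkien | 71326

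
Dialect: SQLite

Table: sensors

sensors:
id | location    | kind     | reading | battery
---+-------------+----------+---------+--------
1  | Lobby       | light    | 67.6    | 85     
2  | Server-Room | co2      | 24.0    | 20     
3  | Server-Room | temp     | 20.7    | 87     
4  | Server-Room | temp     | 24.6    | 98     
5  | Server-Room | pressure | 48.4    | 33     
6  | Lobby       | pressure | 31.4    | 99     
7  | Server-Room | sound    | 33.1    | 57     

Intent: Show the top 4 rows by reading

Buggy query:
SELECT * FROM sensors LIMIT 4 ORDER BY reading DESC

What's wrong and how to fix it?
Bug: ORDER BY cannot follow LIMIT; LIMIT is the final clause

Fix: Swap the clauses: ORDER BY first, then LIMIT

Corrected query:
SELECT * FROM sensors ORDER BY reading DESC LIMIT 4

Result:
id | location    | kind     | reading | battery
---+-------------+----------+---------+--------
1  | Lobby       | light    | 67.6    | 85     
5  | Server-Room | pressure | 48.4    | 33     
7  | Server-Room | sound    | 33.1    | 57     
6  | Lobby       | pressure | 31.4    | 99     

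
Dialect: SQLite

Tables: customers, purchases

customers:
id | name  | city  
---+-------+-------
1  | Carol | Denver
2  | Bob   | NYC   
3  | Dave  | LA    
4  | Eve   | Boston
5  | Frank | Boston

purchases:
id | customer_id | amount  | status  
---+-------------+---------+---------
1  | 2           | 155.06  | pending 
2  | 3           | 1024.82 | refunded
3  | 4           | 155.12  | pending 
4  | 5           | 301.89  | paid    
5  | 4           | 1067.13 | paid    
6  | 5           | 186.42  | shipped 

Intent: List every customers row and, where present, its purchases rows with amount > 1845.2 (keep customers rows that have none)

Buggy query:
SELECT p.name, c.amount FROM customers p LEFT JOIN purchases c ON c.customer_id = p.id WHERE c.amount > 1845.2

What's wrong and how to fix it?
Bug: Filtering c.amount in WHERE discards the NULL rows produced by LEFT JOIN, turning it into an inner join

Fix: Put 'c.amount > 1845.2' in the JOIN's ON clause instead of WHERE

Corrected query:
SELECT p.name, c.amount FROM customers p LEFT JOIN purchases c ON c.customer_id = p.id AND c.amount > 1845.2

Result:
name  | amount
------+-------
Carol | NULL  
Bob   | NULL  
Dave  | NULL  
Eve   | NULL  
Frank | NULL  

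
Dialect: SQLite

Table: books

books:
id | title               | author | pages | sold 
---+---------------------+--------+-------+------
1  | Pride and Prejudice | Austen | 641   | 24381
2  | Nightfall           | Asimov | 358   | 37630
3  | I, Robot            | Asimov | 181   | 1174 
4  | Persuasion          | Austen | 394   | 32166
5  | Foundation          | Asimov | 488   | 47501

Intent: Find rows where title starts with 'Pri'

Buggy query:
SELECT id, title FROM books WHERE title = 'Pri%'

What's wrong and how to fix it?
Bug: Wildcards only work with LIKE; '=' treats '%' as a literal character

Fix: Replace '=' with LIKE so 'Pri%' is treated as a pattern

Corrected query:
SELECT id, title FROM books WHERE title LIKE 'Pri%'

Result:
id | title              
---+--------------------
1  | Pride and Prejudice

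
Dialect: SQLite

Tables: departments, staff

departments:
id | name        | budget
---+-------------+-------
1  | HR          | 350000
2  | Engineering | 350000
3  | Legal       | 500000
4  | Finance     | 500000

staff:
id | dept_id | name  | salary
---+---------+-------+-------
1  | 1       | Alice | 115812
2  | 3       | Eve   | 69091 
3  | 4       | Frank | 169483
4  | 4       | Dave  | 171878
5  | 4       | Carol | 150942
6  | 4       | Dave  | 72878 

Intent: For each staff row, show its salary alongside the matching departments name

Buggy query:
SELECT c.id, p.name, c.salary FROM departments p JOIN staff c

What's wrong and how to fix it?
Bug: JOIN with no ON clause produces a cartesian product; every staff row pairs with every departments row

Fix: Add ON c.dept_id = p.id to the JOIN

Corrected query:
SELECT c.id, p.name, c.salary FROM departments p JOIN staff c ON c.dept_id = p.id

Result:
id | name    | salary
---+---------+-------
1  | HR      | 115812
2  | Legal   | 69091 
3  | Finance | 169483
4  | Finance | 171878
5  | Finance | 150942
6  | Finance | 72878 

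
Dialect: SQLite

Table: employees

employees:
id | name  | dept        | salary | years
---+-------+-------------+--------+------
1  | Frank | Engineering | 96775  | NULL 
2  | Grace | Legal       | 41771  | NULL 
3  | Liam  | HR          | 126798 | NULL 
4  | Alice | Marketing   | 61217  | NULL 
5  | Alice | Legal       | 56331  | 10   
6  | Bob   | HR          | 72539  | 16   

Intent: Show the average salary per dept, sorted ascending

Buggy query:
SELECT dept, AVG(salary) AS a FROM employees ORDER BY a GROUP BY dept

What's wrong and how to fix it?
Bug: GROUP BY must precede ORDER BY

Fix: Reorder: SELECT … FROM … GROUP BY … ORDER BY …

Corrected query:
SELECT dept, AVG(salary) AS a FROM employees GROUP BY dept ORDER BY a

Result:
dept        | a      
------------+--------
Legal       | 49051  
Marketing   | 61217  
Engineering | 96775  
HR          | 99668.5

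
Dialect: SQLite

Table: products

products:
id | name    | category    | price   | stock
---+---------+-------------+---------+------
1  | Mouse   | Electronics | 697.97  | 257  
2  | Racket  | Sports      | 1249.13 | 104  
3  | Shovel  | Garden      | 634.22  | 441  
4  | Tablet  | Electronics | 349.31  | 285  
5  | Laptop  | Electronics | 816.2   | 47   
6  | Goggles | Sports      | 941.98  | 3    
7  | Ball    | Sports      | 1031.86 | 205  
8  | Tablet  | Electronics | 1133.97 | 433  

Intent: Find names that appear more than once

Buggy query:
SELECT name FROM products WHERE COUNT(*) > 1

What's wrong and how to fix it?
Bug: COUNT(*) is an aggregate and cannot be used in WHERE

Fix: Group first, then use HAVING for the count condition

Corrected query:
SELECT name FROM products GROUP BY name HAVING COUNT(*) > 1

Result:
name  
------
Tablet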